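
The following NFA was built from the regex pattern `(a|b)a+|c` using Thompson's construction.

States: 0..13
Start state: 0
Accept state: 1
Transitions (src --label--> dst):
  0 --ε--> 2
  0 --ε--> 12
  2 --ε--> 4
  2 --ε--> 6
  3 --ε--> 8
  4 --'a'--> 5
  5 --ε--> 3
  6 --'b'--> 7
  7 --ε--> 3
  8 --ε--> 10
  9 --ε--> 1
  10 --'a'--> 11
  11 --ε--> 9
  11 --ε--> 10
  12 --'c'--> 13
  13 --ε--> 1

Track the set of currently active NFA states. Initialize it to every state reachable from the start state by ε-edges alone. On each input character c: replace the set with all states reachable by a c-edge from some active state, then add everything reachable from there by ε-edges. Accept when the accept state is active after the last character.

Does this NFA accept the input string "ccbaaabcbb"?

start: ε-closure({0}) = {0,2,4,6,12}
'c' @ 1: {1,13}  (accept∈set)
'c' @ 2: {}  — state set empty
rest 'baaabcbb' ignored (set empty)
end set {} — state 1 not in

Answer: REJECT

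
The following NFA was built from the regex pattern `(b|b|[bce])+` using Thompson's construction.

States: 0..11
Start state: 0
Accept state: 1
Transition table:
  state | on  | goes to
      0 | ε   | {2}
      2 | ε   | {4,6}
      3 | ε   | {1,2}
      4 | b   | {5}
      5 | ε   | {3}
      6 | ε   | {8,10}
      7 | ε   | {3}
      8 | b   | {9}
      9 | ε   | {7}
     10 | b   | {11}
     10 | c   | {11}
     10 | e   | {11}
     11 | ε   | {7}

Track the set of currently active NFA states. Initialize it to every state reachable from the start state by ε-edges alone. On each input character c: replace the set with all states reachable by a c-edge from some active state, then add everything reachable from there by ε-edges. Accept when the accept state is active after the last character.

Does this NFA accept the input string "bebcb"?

Answer: ACCEPT

Trace:
initial (ε-close {0}): {0,2,4,6,8,10}
'b' @ 1: {1,2,3,4,5,6,7,8,9,10,11}  [accepting]
'e' @ 2: {1,2,3,4,6,7,8,10,11}  [accepting]
'b' @ 3: {1,2,3,4,5,6,7,8,9,10,11}  [accepting]
'c' @ 4: {1,2,3,4,6,7,8,10,11}  [accepting]
'b' @ 5: {1,2,3,4,5,6,7,8,9,10,11}  [accepting]
final: {1,2,3,4,5,6,7,8,9,10,11}; accept 1 in set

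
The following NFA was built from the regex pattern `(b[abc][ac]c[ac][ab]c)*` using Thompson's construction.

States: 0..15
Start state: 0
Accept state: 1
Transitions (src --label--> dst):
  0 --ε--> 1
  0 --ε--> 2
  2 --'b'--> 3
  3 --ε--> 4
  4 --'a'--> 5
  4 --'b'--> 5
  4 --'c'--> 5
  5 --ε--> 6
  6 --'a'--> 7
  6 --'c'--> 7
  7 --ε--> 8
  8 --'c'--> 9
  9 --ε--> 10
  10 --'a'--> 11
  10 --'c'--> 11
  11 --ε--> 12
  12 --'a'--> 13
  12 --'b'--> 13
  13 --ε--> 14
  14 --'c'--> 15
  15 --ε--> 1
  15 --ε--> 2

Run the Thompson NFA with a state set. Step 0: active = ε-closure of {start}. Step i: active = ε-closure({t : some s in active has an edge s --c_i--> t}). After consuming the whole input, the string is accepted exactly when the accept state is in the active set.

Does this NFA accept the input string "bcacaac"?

Answer: ACCEPT

Derivation:
initial (ε-close {0}): {0,1,2}
'b' @ 1: {3,4}
'c' @ 2: {5,6}
'a' @ 3: {7,8}
'c' @ 4: {9,10}
'a' @ 5: {11,12}
'a' @ 6: {13,14}
'c' @ 7: {1,2,15}  [accepting]
final: {1,2,15}; accept 1 in set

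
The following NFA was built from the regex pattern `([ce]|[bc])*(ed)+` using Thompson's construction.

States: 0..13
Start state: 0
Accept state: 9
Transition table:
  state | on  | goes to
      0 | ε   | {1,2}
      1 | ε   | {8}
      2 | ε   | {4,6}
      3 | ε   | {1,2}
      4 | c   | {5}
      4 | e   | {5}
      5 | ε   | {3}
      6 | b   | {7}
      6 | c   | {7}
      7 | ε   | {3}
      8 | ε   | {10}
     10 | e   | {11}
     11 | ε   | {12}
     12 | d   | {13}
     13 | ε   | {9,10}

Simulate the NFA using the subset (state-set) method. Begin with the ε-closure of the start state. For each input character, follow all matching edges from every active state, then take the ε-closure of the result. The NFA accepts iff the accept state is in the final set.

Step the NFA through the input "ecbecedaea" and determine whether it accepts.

Answer: REJECT

Derivation:
start: ε-closure({0}) = {0,1,2,4,6,8,10}
'e' @ 1: {1,2,3,4,5,6,8,10,11,12}
'c' @ 2: {1,2,3,4,5,6,7,8,10}
'b' @ 3: {1,2,3,4,6,7,8,10}
'e' @ 4: {1,2,3,4,5,6,8,10,11,12}
'c' @ 5: {1,2,3,4,5,6,7,8,10}
'e' @ 6: {1,2,3,4,5,6,8,10,11,12}
'd' @ 7: {9,10,13}  ✓accept
'a' @ 8: {}  — dead — no transitions
rest 'ea' ignored (set empty)
end set {} — state 9 not in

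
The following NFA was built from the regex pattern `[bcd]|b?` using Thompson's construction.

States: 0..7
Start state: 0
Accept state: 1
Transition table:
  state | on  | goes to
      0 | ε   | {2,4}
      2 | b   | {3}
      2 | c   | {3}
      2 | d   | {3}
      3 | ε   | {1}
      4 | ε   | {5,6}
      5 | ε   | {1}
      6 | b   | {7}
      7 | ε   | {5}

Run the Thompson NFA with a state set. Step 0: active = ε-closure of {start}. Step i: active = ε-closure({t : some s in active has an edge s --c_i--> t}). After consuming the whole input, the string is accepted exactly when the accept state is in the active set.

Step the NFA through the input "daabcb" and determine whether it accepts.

Answer: REJECT

Derivation:
start: ε-closure({0}) = {0,1,2,4,5,6}
'd' @ 1: {1,3}  (accept∈set)
'a' @ 2: {}  — no active states
rest 'abcb' ignored (set empty)
after full input: {}  (accept=1 not in)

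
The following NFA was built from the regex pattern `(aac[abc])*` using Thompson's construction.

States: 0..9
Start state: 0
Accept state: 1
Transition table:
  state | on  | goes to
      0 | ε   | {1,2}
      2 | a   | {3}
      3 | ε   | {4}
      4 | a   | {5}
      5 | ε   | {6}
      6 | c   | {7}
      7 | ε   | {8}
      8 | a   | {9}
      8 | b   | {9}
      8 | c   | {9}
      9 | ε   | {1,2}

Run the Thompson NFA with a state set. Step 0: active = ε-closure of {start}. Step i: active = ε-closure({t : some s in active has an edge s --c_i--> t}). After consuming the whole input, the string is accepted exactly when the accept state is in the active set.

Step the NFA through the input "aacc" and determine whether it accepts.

initial (ε-close {0}): {0,1,2}
'a' @ 1: {3,4}
'a' @ 2: {5,6}
'c' @ 3: {7,8}
'c' @ 4: {1,2,9}  (accept∈set)
final: {1,2,9}; accept 1 in set

Answer: ACCEPT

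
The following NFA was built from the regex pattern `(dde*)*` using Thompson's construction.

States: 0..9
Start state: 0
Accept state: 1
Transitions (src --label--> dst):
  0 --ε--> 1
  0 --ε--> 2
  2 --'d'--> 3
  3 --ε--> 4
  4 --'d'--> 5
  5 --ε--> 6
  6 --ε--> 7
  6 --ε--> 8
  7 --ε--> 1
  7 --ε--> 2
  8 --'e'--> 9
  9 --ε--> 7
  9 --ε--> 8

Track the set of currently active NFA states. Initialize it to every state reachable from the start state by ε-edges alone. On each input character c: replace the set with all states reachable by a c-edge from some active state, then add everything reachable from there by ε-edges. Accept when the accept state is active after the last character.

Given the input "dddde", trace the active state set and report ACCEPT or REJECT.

Answer: ACCEPT

Steps:
start: ε-closure({0}) = {0,1,2}
'd' @ 1: {3,4}
'd' @ 2: {1,2,5,6,7,8}  [accepting]
'd' @ 3: {3,4}
'd' @ 4: {1,2,5,6,7,8}  [accepting]
'e' @ 5: {1,2,7,8,9}  [accepting]
final: {1,2,7,8,9}; accept 1 in set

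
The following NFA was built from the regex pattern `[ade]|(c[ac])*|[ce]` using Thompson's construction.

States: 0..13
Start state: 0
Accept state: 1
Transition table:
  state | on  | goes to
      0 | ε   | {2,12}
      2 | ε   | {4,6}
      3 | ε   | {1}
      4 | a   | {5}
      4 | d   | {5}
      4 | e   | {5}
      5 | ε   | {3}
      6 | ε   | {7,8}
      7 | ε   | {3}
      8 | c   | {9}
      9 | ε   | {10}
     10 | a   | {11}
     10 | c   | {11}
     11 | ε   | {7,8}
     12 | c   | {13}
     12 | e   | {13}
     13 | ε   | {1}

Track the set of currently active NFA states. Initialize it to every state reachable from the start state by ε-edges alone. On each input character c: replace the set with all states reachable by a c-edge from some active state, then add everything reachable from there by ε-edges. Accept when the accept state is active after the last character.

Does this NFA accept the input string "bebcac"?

initial (ε-close {0}): {0,1,2,3,4,6,7,8,12}
'b' @ 1: {}  — state set empty
rest 'ebcac' ignored (set empty)
end set {} — state 1 not in

Answer: REJECT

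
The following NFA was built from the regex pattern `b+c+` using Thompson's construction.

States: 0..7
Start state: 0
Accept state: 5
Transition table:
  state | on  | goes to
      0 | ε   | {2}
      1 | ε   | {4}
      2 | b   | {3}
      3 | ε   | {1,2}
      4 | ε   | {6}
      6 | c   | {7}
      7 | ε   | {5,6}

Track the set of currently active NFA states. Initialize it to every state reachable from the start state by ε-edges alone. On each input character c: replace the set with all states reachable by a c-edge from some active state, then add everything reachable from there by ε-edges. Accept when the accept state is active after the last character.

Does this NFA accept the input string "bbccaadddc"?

Answer: REJECT

Trace:
S₀ = ε-closure({0}) = {0,2}
'b' @ 1: {1,2,3,4,6}
'b' @ 2: {1,2,3,4,6}
'c' @ 3: {5,6,7}  [accepting]
'c' @ 4: {5,6,7}  [accepting]
'a' @ 5: {}  — dead — no transitions
rest 'adddc' ignored (set empty)
after full input: {}  (accept=5 not in)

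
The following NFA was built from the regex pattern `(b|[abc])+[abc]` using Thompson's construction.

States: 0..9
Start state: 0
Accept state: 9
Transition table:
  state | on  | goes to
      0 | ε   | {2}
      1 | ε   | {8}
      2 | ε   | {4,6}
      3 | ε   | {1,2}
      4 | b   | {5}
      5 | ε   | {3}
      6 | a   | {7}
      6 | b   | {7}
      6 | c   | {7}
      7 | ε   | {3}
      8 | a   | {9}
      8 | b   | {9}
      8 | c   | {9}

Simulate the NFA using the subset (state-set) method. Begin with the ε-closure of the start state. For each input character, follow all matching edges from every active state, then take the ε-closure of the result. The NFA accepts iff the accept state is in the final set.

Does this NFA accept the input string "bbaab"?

S₀ = ε-closure({0}) = {0,2,4,6}
'b' @ 1: {1,2,3,4,5,6,7,8}
'b' @ 2: {1,2,3,4,5,6,7,8,9}  ✓accept
'a' @ 3: {1,2,3,4,6,7,8,9}  ✓accept
'a' @ 4: {1,2,3,4,6,7,8,9}  ✓accept
'b' @ 5: {1,2,3,4,5,6,7,8,9}  ✓accept
after full input: {1,2,3,4,5,6,7,8,9}  (accept=9 in)

Answer: ACCEPT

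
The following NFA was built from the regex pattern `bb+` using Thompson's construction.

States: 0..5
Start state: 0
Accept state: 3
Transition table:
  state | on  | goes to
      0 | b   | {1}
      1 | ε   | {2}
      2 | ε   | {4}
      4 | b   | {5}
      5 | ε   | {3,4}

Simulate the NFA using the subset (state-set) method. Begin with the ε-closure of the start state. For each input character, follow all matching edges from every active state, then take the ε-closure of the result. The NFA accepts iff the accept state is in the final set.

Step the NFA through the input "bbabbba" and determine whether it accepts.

Answer: REJECT

Derivation:
start: ε-closure({0}) = {0}
'b' @ 1: {1,2,4}
'b' @ 2: {3,4,5}  (accept∈set)
'a' @ 3: {}  — no active states
rest 'bbba' ignored (set empty)
after full input: {}  (accept=3 not in)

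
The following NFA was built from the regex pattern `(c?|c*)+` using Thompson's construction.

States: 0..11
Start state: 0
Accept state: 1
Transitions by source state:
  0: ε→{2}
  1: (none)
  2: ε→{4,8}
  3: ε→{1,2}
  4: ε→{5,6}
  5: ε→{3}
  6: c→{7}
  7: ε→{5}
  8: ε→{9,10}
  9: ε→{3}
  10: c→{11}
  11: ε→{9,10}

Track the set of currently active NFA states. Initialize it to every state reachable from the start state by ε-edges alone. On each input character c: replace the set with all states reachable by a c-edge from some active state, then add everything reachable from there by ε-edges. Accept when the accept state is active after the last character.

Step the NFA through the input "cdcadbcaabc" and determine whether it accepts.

Answer: REJECT

Steps:
start: ε-closure({0}) = {0,1,2,3,4,5,6,8,9,10}
'c' @ 1: {1,2,3,4,5,6,7,8,9,10,11}  ✓accept
'd' @ 2: {}  — dead — no transitions
rest 'cadbcaabc' ignored (set empty)
after full input: {}  (accept=1 not in)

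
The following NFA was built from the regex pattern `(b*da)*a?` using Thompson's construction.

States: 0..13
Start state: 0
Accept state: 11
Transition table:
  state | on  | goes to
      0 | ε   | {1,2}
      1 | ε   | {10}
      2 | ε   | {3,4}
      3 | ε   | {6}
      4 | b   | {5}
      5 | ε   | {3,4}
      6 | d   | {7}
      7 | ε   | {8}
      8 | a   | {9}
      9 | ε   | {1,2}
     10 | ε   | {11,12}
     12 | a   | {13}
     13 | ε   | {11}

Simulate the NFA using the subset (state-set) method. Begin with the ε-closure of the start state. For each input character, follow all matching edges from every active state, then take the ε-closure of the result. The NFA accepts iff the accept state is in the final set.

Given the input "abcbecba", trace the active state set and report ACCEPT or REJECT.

initial (ε-close {0}): {0,1,2,3,4,6,10,11,12}
'a' @ 1: {11,13}  [accepting]
'b' @ 2: {}  — state set empty
rest 'cbecba' ignored (set empty)
final: {}; accept 11 not in set

Answer: REJECT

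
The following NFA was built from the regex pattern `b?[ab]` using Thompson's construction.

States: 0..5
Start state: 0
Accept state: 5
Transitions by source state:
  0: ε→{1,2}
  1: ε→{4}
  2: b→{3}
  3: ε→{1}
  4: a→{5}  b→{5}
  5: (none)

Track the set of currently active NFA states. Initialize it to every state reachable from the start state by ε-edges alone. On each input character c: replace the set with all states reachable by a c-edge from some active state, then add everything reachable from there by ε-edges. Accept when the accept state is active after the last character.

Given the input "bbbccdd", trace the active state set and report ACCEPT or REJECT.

start: ε-closure({0}) = {0,1,2,4}
'b' @ 1: {1,3,4,5}  [accepting]
'b' @ 2: {5}  [accepting]
'b' @ 3: {}  — no active states
rest 'ccdd' ignored (set empty)
after full input: {}  (accept=5 not in)

Answer: REJECT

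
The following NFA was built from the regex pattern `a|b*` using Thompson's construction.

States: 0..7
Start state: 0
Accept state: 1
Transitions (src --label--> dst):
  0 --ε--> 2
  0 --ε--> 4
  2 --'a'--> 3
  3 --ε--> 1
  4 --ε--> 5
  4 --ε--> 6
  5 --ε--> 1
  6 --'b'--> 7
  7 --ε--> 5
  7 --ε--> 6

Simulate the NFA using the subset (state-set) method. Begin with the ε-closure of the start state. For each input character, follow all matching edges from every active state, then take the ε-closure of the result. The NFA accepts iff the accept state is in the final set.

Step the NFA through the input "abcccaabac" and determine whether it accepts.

Answer: REJECT

Derivation:
initial (ε-close {0}): {0,1,2,4,5,6}
'a' @ 1: {1,3}  (accept∈set)
'b' @ 2: {}  — state set empty
rest 'cccaabac' ignored (set empty)
after full input: {}  (accept=1 not in)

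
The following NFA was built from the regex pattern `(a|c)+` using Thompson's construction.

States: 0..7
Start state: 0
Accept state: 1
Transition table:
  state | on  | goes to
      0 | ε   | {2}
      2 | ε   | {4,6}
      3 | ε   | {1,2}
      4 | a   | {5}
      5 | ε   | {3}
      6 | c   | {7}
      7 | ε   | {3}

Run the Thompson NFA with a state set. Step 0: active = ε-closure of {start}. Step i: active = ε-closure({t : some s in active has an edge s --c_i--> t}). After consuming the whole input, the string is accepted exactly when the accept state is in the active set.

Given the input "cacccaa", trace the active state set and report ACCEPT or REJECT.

Answer: ACCEPT

Trace:
start: ε-closure({0}) = {0,2,4,6}
'c' @ 1: {1,2,3,4,6,7}  [accepting]
'a' @ 2: {1,2,3,4,5,6}  [accepting]
'c' @ 3: {1,2,3,4,6,7}  [accepting]
'c' @ 4: {1,2,3,4,6,7}  [accepting]
'c' @ 5: {1,2,3,4,6,7}  [accepting]
'a' @ 6: {1,2,3,4,5,6}  [accepting]
'a' @ 7: {1,2,3,4,5,6}  [accepting]
final: {1,2,3,4,5,6}; accept 1 in set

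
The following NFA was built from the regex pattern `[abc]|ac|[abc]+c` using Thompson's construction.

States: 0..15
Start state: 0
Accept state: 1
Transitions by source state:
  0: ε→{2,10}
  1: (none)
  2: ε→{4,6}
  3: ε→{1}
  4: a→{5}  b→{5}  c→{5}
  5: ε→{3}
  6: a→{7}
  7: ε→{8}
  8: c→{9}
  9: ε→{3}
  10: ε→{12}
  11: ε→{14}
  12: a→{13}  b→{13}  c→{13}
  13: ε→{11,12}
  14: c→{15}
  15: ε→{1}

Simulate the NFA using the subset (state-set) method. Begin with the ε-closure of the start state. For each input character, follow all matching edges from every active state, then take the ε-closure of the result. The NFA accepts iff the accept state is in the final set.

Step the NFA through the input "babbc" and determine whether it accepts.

S₀ = ε-closure({0}) = {0,2,4,6,10,12}
'b' @ 1: {1,3,5,11,12,13,14}  (accept∈set)
'a' @ 2: {11,12,13,14}
'b' @ 3: {11,12,13,14}
'b' @ 4: {11,12,13,14}
'c' @ 5: {1,11,12,13,14,15}  (accept∈set)
final: {1,11,12,13,14,15}; accept 1 in set

Answer: ACCEPT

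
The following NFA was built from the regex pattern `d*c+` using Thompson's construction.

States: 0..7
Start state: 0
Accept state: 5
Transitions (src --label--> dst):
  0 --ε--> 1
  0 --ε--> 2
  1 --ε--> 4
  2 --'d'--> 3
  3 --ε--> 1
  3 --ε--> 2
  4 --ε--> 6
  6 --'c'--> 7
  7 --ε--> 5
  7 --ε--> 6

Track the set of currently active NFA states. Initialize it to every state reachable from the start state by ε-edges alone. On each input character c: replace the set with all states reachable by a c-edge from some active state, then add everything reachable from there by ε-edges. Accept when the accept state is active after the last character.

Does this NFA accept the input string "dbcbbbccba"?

Answer: REJECT

Trace:
initial (ε-close {0}): {0,1,2,4,6}
'd' @ 1: {1,2,3,4,6}
'b' @ 2: {}  — state set empty
rest 'cbbbccba' ignored (set empty)
end set {} — state 5 not in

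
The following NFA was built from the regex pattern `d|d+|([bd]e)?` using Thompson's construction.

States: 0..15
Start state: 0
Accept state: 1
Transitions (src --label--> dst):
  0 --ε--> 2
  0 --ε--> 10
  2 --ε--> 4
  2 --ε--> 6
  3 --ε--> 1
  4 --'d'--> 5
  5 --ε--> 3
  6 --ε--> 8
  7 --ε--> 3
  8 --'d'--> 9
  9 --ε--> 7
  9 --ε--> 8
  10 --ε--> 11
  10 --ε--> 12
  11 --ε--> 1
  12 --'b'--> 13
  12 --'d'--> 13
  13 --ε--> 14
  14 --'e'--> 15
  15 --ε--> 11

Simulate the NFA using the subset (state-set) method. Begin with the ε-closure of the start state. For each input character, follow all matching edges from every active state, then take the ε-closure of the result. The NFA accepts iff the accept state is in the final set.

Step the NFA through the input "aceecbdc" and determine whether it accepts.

start: ε-closure({0}) = {0,1,2,4,6,8,10,11,12}
'a' @ 1: {}  — no active states
rest 'ceecbdc' ignored (set empty)
final: {}; accept 1 not in set

Answer: REJECT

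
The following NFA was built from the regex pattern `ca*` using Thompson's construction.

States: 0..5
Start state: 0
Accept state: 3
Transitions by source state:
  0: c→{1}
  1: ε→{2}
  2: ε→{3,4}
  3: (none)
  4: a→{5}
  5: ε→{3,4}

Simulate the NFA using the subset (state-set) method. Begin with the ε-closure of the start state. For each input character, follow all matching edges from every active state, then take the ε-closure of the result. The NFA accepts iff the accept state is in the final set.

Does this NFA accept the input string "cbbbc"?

Answer: REJECT

Steps:
initial (ε-close {0}): {0}
'c' @ 1: {1,2,3,4}  [accepting]
'b' @ 2: {}  — no active states
rest 'bbc' ignored (set empty)
after full input: {}  (accept=3 not in)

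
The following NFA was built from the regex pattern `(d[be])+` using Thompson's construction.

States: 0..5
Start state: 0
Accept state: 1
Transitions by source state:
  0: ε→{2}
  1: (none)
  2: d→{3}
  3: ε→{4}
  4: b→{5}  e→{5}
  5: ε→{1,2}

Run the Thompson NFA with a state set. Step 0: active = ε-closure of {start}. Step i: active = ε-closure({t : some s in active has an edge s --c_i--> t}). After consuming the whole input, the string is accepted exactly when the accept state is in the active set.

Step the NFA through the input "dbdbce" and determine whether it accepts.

initial (ε-close {0}): {0,2}
'd' @ 1: {3,4}
'b' @ 2: {1,2,5}  ✓accept
'd' @ 3: {3,4}
'b' @ 4: {1,2,5}  ✓accept
'c' @ 5: {}  — dead — no transitions
rest 'e' ignored (set empty)
after full input: {}  (accept=1 not in)

Answer: REJECT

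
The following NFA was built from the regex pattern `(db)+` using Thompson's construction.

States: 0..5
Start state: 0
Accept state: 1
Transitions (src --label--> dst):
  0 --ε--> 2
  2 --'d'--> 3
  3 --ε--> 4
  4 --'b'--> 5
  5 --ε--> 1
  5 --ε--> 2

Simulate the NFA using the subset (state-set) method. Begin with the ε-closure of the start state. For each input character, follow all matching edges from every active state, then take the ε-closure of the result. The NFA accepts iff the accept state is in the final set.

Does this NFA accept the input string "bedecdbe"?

Answer: REJECT

Steps:
initial (ε-close {0}): {0,2}
'b' @ 1: {}  — dead — no transitions
rest 'edecdbe' ignored (set empty)
final: {}; accept 1 not in set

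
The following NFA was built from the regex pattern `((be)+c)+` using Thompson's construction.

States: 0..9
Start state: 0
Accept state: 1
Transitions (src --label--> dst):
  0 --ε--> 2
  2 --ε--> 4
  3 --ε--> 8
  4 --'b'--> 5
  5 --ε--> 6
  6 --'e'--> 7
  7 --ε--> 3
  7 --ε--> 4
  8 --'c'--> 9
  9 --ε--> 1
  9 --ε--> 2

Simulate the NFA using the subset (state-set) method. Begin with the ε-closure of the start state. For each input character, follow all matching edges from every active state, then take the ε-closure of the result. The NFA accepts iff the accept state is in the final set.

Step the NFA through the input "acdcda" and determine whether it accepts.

Answer: REJECT

Trace:
initial (ε-close {0}): {0,2,4}
'a' @ 1: {}  — state set empty
rest 'cdcda' ignored (set empty)
after full input: {}  (accept=1 not in)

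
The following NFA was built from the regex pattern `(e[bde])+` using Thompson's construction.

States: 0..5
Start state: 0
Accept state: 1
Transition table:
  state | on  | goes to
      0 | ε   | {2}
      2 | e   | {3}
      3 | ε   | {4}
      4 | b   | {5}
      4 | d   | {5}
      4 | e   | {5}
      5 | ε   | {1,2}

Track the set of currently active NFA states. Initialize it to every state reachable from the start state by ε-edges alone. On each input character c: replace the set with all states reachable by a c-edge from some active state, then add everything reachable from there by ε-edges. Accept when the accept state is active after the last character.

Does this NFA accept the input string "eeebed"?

Answer: ACCEPT

Trace:
S₀ = ε-closure({0}) = {0,2}
'e' @ 1: {3,4}
'e' @ 2: {1,2,5}  (accept∈set)
'e' @ 3: {3,4}
'b' @ 4: {1,2,5}  (accept∈set)
'e' @ 5: {3,4}
'd' @ 6: {1,2,5}  (accept∈set)
end set {1,2,5} — state 1 in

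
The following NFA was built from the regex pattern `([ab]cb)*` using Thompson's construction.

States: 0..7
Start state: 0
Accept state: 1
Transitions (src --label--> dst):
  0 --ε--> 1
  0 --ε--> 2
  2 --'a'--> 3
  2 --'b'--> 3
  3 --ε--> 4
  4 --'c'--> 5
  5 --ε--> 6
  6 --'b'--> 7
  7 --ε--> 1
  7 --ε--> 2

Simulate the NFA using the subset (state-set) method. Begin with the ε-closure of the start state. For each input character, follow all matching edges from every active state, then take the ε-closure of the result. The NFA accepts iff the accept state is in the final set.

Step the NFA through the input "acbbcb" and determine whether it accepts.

initial (ε-close {0}): {0,1,2}
'a' @ 1: {3,4}
'c' @ 2: {5,6}
'b' @ 3: {1,2,7}  (accept∈set)
'b' @ 4: {3,4}
'c' @ 5: {5,6}
'b' @ 6: {1,2,7}  (accept∈set)
after full input: {1,2,7}  (accept=1 in)

Answer: ACCEPT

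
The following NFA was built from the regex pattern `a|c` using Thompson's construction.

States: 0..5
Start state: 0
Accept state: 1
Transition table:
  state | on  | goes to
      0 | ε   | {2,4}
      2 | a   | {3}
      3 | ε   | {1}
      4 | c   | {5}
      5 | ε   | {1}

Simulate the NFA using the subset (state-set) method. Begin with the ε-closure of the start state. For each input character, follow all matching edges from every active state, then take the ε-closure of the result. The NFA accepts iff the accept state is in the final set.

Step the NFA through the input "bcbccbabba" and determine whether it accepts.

S₀ = ε-closure({0}) = {0,2,4}
'b' @ 1: {}  — dead — no transitions
rest 'cbccbabba' ignored (set empty)
final: {}; accept 1 not in set

Answer: REJECT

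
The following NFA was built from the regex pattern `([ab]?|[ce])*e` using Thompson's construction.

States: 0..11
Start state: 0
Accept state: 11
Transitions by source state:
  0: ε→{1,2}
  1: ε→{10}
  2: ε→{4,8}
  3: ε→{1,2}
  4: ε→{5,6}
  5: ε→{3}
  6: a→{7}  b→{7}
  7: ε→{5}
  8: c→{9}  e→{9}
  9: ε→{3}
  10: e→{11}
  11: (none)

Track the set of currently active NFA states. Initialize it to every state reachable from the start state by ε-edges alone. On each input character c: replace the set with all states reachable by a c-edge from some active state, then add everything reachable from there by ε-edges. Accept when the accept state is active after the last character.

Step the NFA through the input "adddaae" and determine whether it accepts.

Answer: REJECT

Steps:
start: ε-closure({0}) = {0,1,2,3,4,5,6,8,10}
'a' @ 1: {1,2,3,4,5,6,7,8,10}
'd' @ 2: {}  — state set empty
rest 'ddaae' ignored (set empty)
end set {} — state 11 not in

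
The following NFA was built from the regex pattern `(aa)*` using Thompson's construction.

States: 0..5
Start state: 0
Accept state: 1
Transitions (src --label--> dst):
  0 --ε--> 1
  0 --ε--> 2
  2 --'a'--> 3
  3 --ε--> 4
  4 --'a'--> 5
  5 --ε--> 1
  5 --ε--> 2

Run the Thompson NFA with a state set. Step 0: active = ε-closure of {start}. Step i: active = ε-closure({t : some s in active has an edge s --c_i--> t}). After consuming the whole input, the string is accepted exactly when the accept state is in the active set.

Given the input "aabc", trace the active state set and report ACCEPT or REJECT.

Answer: REJECT

Trace:
S₀ = ε-closure({0}) = {0,1,2}
'a' @ 1: {3,4}
'a' @ 2: {1,2,5}  [accepting]
'b' @ 3: {}  — dead — no transitions
rest 'c' ignored (set empty)
end set {} — state 1 not in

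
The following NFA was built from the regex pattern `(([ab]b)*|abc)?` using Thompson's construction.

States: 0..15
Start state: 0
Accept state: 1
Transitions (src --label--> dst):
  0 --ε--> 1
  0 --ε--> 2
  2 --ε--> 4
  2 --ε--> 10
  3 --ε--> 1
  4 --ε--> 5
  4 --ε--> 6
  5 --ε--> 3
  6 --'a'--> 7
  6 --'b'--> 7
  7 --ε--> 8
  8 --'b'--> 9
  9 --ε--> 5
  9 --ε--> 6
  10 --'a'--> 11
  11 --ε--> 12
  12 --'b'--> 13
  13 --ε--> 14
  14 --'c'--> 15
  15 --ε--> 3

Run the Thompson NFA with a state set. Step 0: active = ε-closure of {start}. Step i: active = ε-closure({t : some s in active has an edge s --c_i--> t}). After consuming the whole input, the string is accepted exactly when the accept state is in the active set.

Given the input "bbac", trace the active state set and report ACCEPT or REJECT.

Answer: REJECT

Derivation:
start: ε-closure({0}) = {0,1,2,3,4,5,6,10}
'b' @ 1: {7,8}
'b' @ 2: {1,3,5,6,9}  (accept∈set)
'a' @ 3: {7,8}
'c' @ 4: {}  — state set empty
final: {}; accept 1 not in set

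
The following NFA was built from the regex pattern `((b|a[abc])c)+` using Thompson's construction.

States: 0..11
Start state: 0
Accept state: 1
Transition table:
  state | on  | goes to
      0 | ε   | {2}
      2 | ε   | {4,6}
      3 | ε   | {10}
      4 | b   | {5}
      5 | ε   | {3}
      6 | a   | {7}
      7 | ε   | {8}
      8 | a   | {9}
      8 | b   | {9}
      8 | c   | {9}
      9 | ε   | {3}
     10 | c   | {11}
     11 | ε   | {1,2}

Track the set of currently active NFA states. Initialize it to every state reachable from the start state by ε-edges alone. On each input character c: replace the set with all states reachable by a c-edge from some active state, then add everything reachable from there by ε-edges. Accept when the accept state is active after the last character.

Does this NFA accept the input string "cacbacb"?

Answer: REJECT

Trace:
initial (ε-close {0}): {0,2,4,6}
'c' @ 1: {}  — state set empty
rest 'acbacb' ignored (set empty)
after full input: {}  (accept=1 not in)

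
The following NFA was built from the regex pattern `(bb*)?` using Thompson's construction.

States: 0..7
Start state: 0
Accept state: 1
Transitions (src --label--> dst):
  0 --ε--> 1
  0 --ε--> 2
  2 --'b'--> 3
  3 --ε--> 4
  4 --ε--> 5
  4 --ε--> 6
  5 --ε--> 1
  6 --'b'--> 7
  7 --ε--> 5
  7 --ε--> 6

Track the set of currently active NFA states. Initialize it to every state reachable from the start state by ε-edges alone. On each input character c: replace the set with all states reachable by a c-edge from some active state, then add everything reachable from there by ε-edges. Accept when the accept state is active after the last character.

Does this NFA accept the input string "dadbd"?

S₀ = ε-closure({0}) = {0,1,2}
'd' @ 1: {}  — state set empty
rest 'adbd' ignored (set empty)
end set {} — state 1 not in

Answer: REJECT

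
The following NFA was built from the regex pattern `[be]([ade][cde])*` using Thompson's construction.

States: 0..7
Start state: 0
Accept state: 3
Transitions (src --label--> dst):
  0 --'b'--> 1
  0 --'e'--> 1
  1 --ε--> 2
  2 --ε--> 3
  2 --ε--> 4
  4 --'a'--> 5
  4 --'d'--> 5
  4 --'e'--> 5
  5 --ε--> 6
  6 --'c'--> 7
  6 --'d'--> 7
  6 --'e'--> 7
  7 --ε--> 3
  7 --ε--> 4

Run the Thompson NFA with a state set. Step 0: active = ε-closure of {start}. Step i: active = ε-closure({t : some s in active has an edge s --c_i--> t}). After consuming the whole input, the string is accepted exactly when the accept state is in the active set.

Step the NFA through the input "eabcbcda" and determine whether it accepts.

initial (ε-close {0}): {0}
'e' @ 1: {1,2,3,4}  (accept∈set)
'a' @ 2: {5,6}
'b' @ 3: {}  — no active states
rest 'cbcda' ignored (set empty)
end set {} — state 3 not in

Answer: REJECT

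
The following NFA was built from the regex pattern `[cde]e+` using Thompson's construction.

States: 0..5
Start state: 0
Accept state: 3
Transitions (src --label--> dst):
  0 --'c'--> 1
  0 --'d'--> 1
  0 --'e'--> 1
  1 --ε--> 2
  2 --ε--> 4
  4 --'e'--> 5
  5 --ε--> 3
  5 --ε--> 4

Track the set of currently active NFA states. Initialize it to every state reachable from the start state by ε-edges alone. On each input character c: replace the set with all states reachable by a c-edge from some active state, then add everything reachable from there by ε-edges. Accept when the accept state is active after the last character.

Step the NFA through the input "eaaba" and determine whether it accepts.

initial (ε-close {0}): {0}
'e' @ 1: {1,2,4}
'a' @ 2: {}  — no active states
rest 'aba' ignored (set empty)
after full input: {}  (accept=3 not in)

Answer: REJECT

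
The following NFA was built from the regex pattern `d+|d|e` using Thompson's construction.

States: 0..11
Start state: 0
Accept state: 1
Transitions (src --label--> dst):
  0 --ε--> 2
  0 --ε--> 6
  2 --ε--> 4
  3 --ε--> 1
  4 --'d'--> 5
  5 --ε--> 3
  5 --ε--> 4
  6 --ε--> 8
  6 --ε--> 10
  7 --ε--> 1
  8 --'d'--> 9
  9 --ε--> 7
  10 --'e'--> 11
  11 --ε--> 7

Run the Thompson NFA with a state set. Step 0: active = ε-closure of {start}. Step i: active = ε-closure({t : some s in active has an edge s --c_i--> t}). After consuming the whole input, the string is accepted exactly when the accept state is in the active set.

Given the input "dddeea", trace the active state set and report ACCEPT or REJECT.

initial (ε-close {0}): {0,2,4,6,8,10}
'd' @ 1: {1,3,4,5,7,9}  ✓accept
'd' @ 2: {1,3,4,5}  ✓accept
'd' @ 3: {1,3,4,5}  ✓accept
'e' @ 4: {}  — state set empty
rest 'ea' ignored (set empty)
final: {}; accept 1 not in set

Answer: REJECT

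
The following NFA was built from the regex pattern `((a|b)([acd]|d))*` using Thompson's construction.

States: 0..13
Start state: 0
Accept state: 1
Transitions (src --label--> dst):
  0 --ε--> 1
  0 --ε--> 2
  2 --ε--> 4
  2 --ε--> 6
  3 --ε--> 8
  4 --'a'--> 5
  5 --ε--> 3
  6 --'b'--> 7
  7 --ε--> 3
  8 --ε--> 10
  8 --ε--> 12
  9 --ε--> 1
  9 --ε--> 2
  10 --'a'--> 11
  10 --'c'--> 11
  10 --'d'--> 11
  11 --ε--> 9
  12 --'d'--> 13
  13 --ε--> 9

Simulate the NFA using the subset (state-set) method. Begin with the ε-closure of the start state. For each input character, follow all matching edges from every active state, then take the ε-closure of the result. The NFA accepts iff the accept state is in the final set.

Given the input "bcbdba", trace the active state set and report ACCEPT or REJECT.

S₀ = ε-closure({0}) = {0,1,2,4,6}
'b' @ 1: {3,7,8,10,12}
'c' @ 2: {1,2,4,6,9,11}  (accept∈set)
'b' @ 3: {3,7,8,10,12}
'd' @ 4: {1,2,4,6,9,11,13}  (accept∈set)
'b' @ 5: {3,7,8,10,12}
'a' @ 6: {1,2,4,6,9,11}  (accept∈set)
end set {1,2,4,6,9,11} — state 1 in

Answer: ACCEPT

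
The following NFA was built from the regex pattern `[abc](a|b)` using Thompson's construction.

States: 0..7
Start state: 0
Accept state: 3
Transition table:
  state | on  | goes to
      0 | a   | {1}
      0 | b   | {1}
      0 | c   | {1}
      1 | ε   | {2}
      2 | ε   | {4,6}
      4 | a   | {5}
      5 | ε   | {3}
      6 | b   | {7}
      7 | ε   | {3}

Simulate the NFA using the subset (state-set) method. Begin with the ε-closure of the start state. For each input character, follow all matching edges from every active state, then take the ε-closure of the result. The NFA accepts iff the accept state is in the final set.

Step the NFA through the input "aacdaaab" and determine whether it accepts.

Answer: REJECT

Derivation:
S₀ = ε-closure({0}) = {0}
'a' @ 1: {1,2,4,6}
'a' @ 2: {3,5}  ✓accept
'c' @ 3: {}  — dead — no transitions
rest 'daaab' ignored (set empty)
end set {} — state 3 not in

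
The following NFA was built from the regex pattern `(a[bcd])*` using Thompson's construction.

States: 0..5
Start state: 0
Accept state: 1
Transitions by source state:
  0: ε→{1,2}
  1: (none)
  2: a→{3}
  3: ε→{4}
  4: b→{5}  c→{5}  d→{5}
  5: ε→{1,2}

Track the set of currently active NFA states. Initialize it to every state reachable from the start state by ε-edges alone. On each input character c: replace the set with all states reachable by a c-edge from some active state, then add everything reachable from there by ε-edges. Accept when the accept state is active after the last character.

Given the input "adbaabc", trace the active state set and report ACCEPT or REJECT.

S₀ = ε-closure({0}) = {0,1,2}
'a' @ 1: {3,4}
'd' @ 2: {1,2,5}  [accepting]
'b' @ 3: {}  — state set empty
rest 'aabc' ignored (set empty)
end set {} — state 1 not in

Answer: REJECT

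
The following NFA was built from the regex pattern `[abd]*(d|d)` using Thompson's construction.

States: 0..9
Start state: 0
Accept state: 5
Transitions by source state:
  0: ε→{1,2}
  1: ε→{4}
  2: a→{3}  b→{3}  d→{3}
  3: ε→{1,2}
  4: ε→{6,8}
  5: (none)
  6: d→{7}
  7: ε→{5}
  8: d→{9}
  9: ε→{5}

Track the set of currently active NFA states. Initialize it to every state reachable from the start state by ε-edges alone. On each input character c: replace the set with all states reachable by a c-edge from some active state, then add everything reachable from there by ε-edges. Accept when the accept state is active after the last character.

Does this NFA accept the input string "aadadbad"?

start: ε-closure({0}) = {0,1,2,4,6,8}
'a' @ 1: {1,2,3,4,6,8}
'a' @ 2: {1,2,3,4,6,8}
'd' @ 3: {1,2,3,4,5,6,7,8,9}  [accepting]
'a' @ 4: {1,2,3,4,6,8}
'd' @ 5: {1,2,3,4,5,6,7,8,9}  [accepting]
'b' @ 6: {1,2,3,4,6,8}
'a' @ 7: {1,2,3,4,6,8}
'd' @ 8: {1,2,3,4,5,6,7,8,9}  [accepting]
final: {1,2,3,4,5,6,7,8,9}; accept 5 in set

Answer: ACCEPT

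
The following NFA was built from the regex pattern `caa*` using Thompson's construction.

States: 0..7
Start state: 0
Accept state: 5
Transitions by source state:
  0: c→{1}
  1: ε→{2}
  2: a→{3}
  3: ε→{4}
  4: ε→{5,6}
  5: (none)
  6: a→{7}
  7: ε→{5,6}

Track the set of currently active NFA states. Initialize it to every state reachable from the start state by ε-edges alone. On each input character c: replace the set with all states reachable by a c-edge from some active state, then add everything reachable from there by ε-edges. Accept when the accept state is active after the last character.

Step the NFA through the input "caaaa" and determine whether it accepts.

start: ε-closure({0}) = {0}
'c' @ 1: {1,2}
'a' @ 2: {3,4,5,6}  (accept∈set)
'a' @ 3: {5,6,7}  (accept∈set)
'a' @ 4: {5,6,7}  (accept∈set)
'a' @ 5: {5,6,7}  (accept∈set)
final: {5,6,7}; accept 5 in set

Answer: ACCEPT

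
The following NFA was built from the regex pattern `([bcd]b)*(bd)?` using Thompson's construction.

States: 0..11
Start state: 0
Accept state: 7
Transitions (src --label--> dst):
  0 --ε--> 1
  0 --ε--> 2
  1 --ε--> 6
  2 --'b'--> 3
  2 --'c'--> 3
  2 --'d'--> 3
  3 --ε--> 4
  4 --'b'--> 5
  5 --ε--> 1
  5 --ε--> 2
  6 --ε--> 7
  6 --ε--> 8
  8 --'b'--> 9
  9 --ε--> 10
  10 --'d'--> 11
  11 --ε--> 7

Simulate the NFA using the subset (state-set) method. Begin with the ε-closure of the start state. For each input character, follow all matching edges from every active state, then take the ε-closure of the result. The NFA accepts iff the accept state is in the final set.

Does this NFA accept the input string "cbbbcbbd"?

Answer: ACCEPT

Trace:
start: ε-closure({0}) = {0,1,2,6,7,8}
'c' @ 1: {3,4}
'b' @ 2: {1,2,5,6,7,8}  ✓accept
'b' @ 3: {3,4,9,10}
'b' @ 4: {1,2,5,6,7,8}  ✓accept
'c' @ 5: {3,4}
'b' @ 6: {1,2,5,6,7,8}  ✓accept
'b' @ 7: {3,4,9,10}
'd' @ 8: {7,11}  ✓accept
after full input: {7,11}  (accept=7 in)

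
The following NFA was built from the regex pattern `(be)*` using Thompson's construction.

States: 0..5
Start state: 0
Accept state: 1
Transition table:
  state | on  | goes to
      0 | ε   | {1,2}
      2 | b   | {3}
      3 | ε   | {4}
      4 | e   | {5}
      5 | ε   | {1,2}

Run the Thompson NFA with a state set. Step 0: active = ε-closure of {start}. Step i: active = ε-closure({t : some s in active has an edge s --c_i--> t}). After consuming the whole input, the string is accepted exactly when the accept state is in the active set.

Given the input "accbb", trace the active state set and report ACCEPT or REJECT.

S₀ = ε-closure({0}) = {0,1,2}
'a' @ 1: {}  — no active states
rest 'ccbb' ignored (set empty)
final: {}; accept 1 not in set

Answer: REJECT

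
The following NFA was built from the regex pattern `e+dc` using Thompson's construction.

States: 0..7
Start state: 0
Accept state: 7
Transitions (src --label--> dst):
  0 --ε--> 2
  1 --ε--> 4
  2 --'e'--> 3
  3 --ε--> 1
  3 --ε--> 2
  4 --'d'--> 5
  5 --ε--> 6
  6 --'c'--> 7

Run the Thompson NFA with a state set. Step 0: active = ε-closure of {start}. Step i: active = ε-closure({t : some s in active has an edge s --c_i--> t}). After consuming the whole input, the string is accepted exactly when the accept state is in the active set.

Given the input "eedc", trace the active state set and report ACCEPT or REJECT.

start: ε-closure({0}) = {0,2}
'e' @ 1: {1,2,3,4}
'e' @ 2: {1,2,3,4}
'd' @ 3: {5,6}
'c' @ 4: {7}  (accept∈set)
final: {7}; accept 7 in set

Answer: ACCEPT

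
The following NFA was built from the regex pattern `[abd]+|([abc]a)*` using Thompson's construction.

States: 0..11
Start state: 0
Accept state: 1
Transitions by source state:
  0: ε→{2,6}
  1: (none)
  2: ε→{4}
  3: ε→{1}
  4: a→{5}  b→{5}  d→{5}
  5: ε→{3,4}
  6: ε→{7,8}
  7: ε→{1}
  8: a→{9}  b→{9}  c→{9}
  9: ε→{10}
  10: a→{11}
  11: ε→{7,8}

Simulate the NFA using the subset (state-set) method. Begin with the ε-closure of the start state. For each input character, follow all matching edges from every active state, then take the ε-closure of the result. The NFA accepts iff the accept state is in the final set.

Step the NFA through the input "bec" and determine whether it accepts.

start: ε-closure({0}) = {0,1,2,4,6,7,8}
'b' @ 1: {1,3,4,5,9,10}  (accept∈set)
'e' @ 2: {}  — dead — no transitions
rest 'c' ignored (set empty)
final: {}; accept 1 not in set

Answer: REJECT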